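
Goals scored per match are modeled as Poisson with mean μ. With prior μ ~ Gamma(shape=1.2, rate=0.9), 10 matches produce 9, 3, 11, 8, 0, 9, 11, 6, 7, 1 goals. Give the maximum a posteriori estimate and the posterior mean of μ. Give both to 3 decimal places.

Σ counts = 65. Posterior: Gamma(shape = 1.2+65 = 66.2, rate = 0.9+10 = 10.9).
Mode = (α−1)/β = 65.2/10.9 = 5.982.
Mean = α/β = 66.2/10.9 = 6.073.

μ_MAP = 5.982, E[μ|data] = 6.073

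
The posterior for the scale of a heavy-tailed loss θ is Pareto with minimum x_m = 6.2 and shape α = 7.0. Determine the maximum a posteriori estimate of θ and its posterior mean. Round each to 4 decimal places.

The Pareto density is strictly decreasing on [x_m, ∞), so the mode is x_m = 6.2000.
Mean = α·x_m/(α−1) = 7.0·6.2/6.0 = 7.2333.

MAP = 6.2000, posterior mean = 7.2333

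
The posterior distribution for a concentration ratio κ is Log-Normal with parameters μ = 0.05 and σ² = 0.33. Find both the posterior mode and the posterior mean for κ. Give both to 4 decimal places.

posterior mode = 0.7558, posterior mean = 1.2399

Mode = exp(μ − σ²) = exp(-0.28) = 0.7558.
Mean = exp(μ + σ²/2) = exp(0.215) = 1.2399.
Mean > mode: the posterior has a right tail.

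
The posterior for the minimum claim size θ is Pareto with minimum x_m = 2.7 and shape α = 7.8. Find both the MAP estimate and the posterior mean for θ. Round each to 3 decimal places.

MAP estimate = 2.700, posterior mean = 3.097

The Pareto density is strictly decreasing on [x_m, ∞), so the mode is x_m = 2.700.
Mean = α·x_m/(α−1) = 7.8·2.7/6.8 = 3.097.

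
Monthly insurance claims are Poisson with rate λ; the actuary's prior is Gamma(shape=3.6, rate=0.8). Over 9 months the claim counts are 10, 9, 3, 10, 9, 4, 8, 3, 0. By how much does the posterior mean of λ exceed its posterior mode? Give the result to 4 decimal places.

0.1020

Σ counts = 56. Posterior: Gamma(shape = 3.6+56 = 59.6, rate = 0.8+9 = 9.8).
Mode = (α−1)/β = 58.6/9.8 = 5.9796.
Mean = α/β = 59.6/9.8 = 6.0816.
Difference = 6.0816 − 5.9796 = 0.1020.
Mean > mode: the posterior has a right tail.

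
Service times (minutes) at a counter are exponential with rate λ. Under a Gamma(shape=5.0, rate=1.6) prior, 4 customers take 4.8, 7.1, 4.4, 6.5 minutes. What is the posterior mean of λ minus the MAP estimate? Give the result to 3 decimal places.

Σ times = 22.8. Posterior: Gamma(shape = 5.0+4 = 9.0, rate = 1.6+22.8 = 24.4).
Mode = (α−1)/β = 8.0/24.4 = 0.328.
Mean = α/β = 9.0/24.4 = 0.369.
Difference = 0.369 − 0.328 = 0.041.
Right-skewed posterior ⇒ mode < mean.

0.041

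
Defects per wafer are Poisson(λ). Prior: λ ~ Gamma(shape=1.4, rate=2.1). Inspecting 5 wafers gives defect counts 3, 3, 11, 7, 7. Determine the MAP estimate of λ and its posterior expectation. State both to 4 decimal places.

Σ counts = 31. Posterior: Gamma(shape = 1.4+31 = 32.4, rate = 2.1+5 = 7.1).
Mode = (α−1)/β = 31.4/7.1 = 4.4225.
Mean = α/β = 32.4/7.1 = 4.5634.
The posterior is right-skewed, so the mean exceeds the mode.

MAP estimate = 4.4225, posterior expectation = 4.5634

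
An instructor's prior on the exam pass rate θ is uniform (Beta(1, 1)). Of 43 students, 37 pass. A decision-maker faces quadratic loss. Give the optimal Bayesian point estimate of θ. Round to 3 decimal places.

Posterior: Beta(1+37, 1+6) = Beta(38, 7).
Mode = (38−1)/(38+7−2) = 37/43 = 0.860.
With a flat prior the MAP equals the MLE, 37/43.
Mean = 38/(38+7) = 38/45 = 0.844.
Quadratic loss ⇒ the optimal estimator is the posterior mean.

0.844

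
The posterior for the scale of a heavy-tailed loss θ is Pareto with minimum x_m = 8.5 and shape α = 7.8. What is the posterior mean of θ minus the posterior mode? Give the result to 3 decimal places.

1.250

The Pareto density is strictly decreasing on [x_m, ∞), so the mode is x_m = 8.500.
Mean = α·x_m/(α−1) = 7.8·8.5/6.8 = 9.750.
Difference = 9.750 − 8.500 = 1.250.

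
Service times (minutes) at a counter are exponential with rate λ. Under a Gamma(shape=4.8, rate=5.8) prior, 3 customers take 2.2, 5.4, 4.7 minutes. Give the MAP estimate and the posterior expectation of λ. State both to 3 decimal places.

Σ times = 12.3. Posterior: Gamma(shape = 4.8+3 = 7.8, rate = 5.8+12.3 = 18.1).
Mode = (α−1)/β = 6.8/18.1 = 0.376.
Mean = α/β = 7.8/18.1 = 0.431.

MAP: 0.376. Posterior mean: 0.431.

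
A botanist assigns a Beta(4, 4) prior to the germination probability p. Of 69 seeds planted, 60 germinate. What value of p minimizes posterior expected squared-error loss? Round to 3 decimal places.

0.831

Posterior: Beta(4+60, 4+9) = Beta(64, 13).
Mode = (64−1)/(64+13−2) = 63/75 = 0.840.
Mean = 64/(64+13) = 64/77 = 0.831.
Squared-error loss ⇒ the optimal estimator is the posterior mean.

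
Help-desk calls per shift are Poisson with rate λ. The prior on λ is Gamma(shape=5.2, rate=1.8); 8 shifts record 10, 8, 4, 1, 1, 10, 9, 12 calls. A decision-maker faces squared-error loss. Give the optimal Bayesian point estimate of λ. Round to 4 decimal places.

6.1429

Σ counts = 55. Posterior: Gamma(shape = 5.2+55 = 60.2, rate = 1.8+8 = 9.8).
Mode = (α−1)/β = 59.2/9.8 = 6.0408.
Mean = α/β = 60.2/9.8 = 6.1429.
Squared-error loss ⇒ the optimal estimator is the posterior mean.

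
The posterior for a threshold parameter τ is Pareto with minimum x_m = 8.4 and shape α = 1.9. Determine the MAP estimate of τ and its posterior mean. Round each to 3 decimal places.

τ_MAP = 8.400, E[τ|data] = 17.733

The Pareto density is strictly decreasing on [x_m, ∞), so the mode is x_m = 8.400.
Mean = α·x_m/(α−1) = 1.9·8.4/0.9 = 17.733.
Right-skewed posterior ⇒ mode < mean.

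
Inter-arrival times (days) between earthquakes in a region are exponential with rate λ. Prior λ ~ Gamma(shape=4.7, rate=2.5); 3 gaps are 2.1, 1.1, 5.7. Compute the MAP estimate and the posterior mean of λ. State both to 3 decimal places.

MAP = 0.588; posterior mean = 0.675

Σ times = 8.9. Posterior: Gamma(shape = 4.7+3 = 7.7, rate = 2.5+8.9 = 11.4).
Mode = (α−1)/β = 6.7/11.4 = 0.588.
Mean = α/β = 7.7/11.4 = 0.675.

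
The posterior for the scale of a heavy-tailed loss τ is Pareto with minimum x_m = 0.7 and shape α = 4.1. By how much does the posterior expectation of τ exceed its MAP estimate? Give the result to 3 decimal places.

0.226

The Pareto density is strictly decreasing on [x_m, ∞), so the mode is x_m = 0.700.
Mean = α·x_m/(α−1) = 4.1·0.7/3.1 = 0.926.
Difference = 0.926 − 0.700 = 0.226.
The posterior is right-skewed, so the mean exceeds the mode.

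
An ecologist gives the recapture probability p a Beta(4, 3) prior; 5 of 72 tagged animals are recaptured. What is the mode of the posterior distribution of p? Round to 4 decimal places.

0.1039

Posterior: Beta(4+5, 3+67) = Beta(9, 70).
Mode = (9−1)/(9+70−2) = 8/77 = 0.1039.
Mean = 9/(9+70) = 9/79 = 0.1139.
This is the posterior mode — the MAP estimate.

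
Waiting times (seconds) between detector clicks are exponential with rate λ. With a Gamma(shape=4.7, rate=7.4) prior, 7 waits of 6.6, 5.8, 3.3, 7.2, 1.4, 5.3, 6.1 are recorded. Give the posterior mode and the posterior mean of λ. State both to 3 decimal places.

posterior mode = 0.248, posterior mean = 0.271

Σ times = 35.7. Posterior: Gamma(shape = 4.7+7 = 11.7, rate = 7.4+35.7 = 43.1).
Mode = (α−1)/β = 10.7/43.1 = 0.248.
Mean = α/β = 11.7/43.1 = 0.271.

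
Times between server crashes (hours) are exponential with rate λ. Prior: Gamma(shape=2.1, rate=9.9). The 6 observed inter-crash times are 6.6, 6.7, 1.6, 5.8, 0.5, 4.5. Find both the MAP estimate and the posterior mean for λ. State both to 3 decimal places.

MAP: 0.199. Posterior mean: 0.228.

Σ times = 25.7. Posterior: Gamma(shape = 2.1+6 = 8.1, rate = 9.9+25.7 = 35.6).
Mode = (α−1)/β = 7.1/35.6 = 0.199.
Mean = α/β = 8.1/35.6 = 0.228.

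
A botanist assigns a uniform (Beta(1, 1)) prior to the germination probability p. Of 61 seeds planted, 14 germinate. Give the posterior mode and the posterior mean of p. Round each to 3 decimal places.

p_MAP = 0.230, E[p|data] = 0.238

Posterior: Beta(1+14, 1+47) = Beta(15, 48).
Mode = (15−1)/(15+48−2) = 14/61 = 0.230.
With a flat prior the MAP equals the MLE, 14/61.
Mean = 15/(15+48) = 15/63 = 0.238.
Mean > mode: the posterior has a right tail.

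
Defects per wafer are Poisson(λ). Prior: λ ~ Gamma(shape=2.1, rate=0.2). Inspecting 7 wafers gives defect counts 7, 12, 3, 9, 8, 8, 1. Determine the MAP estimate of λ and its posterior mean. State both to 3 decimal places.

MAP = 6.819; posterior mean = 6.958

Σ counts = 48. Posterior: Gamma(shape = 2.1+48 = 50.1, rate = 0.2+7 = 7.2).
Mode = (α−1)/β = 49.1/7.2 = 6.819.
Mean = α/β = 50.1/7.2 = 6.958.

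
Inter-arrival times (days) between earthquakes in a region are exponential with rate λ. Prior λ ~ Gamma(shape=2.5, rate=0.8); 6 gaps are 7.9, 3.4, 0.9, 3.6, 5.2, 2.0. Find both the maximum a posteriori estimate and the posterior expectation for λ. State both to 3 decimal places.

MAP: 0.315. Posterior mean: 0.357.

Σ times = 23.0. Posterior: Gamma(shape = 2.5+6 = 8.5, rate = 0.8+23.0 = 23.8).
Mode = (α−1)/β = 7.5/23.8 = 0.315.
Mean = α/β = 8.5/23.8 = 0.357.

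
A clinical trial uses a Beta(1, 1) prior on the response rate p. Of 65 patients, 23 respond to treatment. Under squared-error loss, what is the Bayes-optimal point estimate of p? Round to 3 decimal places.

Posterior: Beta(1+23, 1+42) = Beta(24, 43).
Mode = (24−1)/(24+43−2) = 23/65 = 0.354.
With a flat prior the MAP equals the MLE, 23/65.
Mean = 24/(24+43) = 24/67 = 0.358.
Squared-error loss ⇒ the optimal estimator is the posterior mean.

0.358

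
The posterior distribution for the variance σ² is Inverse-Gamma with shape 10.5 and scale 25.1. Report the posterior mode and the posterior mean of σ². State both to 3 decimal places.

Mode = β/(α+1) = 25.1/11.5 = 2.183.
Mean = β/(α−1) = 25.1/9.5 = 2.642.

posterior mode = 2.183, posterior mean = 2.642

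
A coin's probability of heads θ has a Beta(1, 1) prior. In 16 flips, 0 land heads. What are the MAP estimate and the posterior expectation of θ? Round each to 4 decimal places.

Posterior: Beta(1+0, 1+16) = Beta(1, 17).
Since α = 1 ≤ 1 and β > 1, the Beta density is monotone decreasing on [0,1]; the mode is at 0.
Mean = 1/(1+17) = 0.0556.
The posterior is right-skewed, so the mean exceeds the mode.

MAP = 0.0000; posterior mean = 0.0556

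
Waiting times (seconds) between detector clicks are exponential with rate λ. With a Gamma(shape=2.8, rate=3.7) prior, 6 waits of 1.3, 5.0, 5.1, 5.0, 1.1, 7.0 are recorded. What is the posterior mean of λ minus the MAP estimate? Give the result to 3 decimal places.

0.035

Σ times = 24.5. Posterior: Gamma(shape = 2.8+6 = 8.8, rate = 3.7+24.5 = 28.2).
Mode = (α−1)/β = 7.8/28.2 = 0.277.
Mean = α/β = 8.8/28.2 = 0.312.
Difference = 0.312 − 0.277 = 0.035.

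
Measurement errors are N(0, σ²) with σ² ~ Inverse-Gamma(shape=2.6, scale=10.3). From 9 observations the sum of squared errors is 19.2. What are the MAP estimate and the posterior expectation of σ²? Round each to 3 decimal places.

Posterior: Inverse-Gamma(shape = 2.6+9/2 = 7.1, scale = 10.3+19.2/2 = 19.9).
Mode = β/(α+1) = 19.9/8.1 = 2.457.
Mean = β/(α−1) = 19.9/6.1 = 3.262.
The posterior is right-skewed, so the mean exceeds the mode.

MAP = 2.457, posterior mean = 3.262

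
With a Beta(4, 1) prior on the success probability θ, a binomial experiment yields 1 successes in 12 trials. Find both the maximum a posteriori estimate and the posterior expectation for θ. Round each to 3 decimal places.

MAP = 0.267, posterior mean = 0.294

Posterior: Beta(4+1, 1+11) = Beta(5, 12).
Mode = (5−1)/(5+12−2) = 4/15 = 0.267.
Mean = 5/(5+12) = 5/17 = 0.294.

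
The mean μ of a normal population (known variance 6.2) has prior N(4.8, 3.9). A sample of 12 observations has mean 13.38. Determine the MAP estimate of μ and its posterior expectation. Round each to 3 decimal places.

μ_MAP = 12.376, E[μ|data] = 12.376

Posterior for μ is Normal. Precision-weighted mean: (1/3.9·4.8 + 12/6.2·13.38) / (1/3.9 + 12/6.2) = 12.376.
A Normal posterior is symmetric, so mode = mean.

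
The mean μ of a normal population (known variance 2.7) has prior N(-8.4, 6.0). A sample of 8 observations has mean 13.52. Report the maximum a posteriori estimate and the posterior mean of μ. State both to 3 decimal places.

μ_MAP = 12.353, E[μ|data] = 12.353

Posterior for μ is Normal. Precision-weighted mean: (1/6.0·-8.4 + 8/2.7·13.52) / (1/6.0 + 8/2.7) = 12.353.
A Normal posterior is symmetric, so mode = mean.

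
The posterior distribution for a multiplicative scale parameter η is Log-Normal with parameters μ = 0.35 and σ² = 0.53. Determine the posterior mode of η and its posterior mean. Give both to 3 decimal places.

Mode = exp(μ − σ²) = exp(-0.18) = 0.835.
Mean = exp(μ + σ²/2) = exp(0.615) = 1.850.
The mean is pulled above the mode by the posterior's right skew.

MAP = 0.835, posterior mean = 1.850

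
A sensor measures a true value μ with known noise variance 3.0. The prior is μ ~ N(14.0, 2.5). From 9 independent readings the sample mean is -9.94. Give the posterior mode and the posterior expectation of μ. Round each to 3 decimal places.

Posterior for μ is Normal. Precision-weighted mean: (1/2.5·14.0 + 9/3.0·-9.94) / (1/2.5 + 9/3.0) = -7.124.
A Normal posterior is symmetric, so mode = mean.

MAP = -7.124, posterior mean = -7.124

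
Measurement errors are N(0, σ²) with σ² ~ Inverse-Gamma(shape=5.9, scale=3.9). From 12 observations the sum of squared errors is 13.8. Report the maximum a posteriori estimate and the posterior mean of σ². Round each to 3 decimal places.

σ²_MAP = 0.837, E[σ²|data] = 0.991

Posterior: Inverse-Gamma(shape = 5.9+12/2 = 11.9, scale = 3.9+13.8/2 = 10.8).
Mode = β/(α+1) = 10.8/12.9 = 0.837.
Mean = β/(α−1) = 10.8/10.9 = 0.991.
The mean is pulled above the mode by the posterior's right skew.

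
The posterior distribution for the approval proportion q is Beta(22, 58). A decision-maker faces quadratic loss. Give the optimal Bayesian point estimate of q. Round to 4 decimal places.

0.2750

Mode = (22−1)/(22+58−2) = 21/78 = 0.2692.
Mean = 22/(22+58) = 22/80 = 0.2750.
Quadratic loss ⇒ the optimal estimator is the posterior mean.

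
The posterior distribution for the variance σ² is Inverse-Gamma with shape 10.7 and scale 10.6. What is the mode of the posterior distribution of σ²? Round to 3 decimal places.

Mode = β/(α+1) = 10.6/11.7 = 0.906.
Mean = β/(α−1) = 10.6/9.7 = 1.093.
This is the posterior mode — the MAP estimate.

0.906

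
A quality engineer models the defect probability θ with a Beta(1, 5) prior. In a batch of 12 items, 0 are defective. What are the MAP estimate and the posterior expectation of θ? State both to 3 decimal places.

Posterior: Beta(1+0, 5+12) = Beta(1, 17).
Since α = 1 ≤ 1 and β > 1, the Beta density is monotone decreasing on [0,1]; the mode is at 0.
Mean = 1/(1+17) = 0.056.
Right-skewed posterior ⇒ mode < mean.

MAP estimate = 0.000, posterior expectation = 0.056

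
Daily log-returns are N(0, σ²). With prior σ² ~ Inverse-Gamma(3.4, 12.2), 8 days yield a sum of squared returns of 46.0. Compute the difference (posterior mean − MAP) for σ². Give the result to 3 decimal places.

Posterior: Inverse-Gamma(shape = 3.4+8/2 = 7.4, scale = 12.2+46.0/2 = 35.2).
Mode = β/(α+1) = 35.2/8.4 = 4.190.
Mean = β/(α−1) = 35.2/6.4 = 5.500.
Difference = 5.500 − 4.190 = 1.310.

1.310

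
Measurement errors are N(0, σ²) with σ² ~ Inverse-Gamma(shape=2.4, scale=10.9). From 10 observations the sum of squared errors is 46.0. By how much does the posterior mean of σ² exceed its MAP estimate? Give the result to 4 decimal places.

1.2612

Posterior: Inverse-Gamma(shape = 2.4+10/2 = 7.4, scale = 10.9+46.0/2 = 33.9).
Mode = β/(α+1) = 33.9/8.4 = 4.0357.
Mean = β/(α−1) = 33.9/6.4 = 5.2969.
Difference = 5.2969 − 4.0357 = 1.2612.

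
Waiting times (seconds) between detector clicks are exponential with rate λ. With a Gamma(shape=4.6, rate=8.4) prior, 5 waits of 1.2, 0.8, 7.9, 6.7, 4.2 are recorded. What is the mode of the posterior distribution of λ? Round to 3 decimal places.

Σ times = 20.8. Posterior: Gamma(shape = 4.6+5 = 9.6, rate = 8.4+20.8 = 29.2).
Mode = (α−1)/β = 8.6/29.2 = 0.295.
Mean = α/β = 9.6/29.2 = 0.329.
This is the posterior mode — the MAP estimate.

0.295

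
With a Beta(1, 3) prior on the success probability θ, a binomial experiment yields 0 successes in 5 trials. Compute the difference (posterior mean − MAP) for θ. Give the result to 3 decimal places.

Posterior: Beta(1+0, 3+5) = Beta(1, 8).
Since α = 1 ≤ 1 and β > 1, the Beta density is monotone decreasing on [0,1]; the mode is at 0.
Mean = 1/(1+8) = 0.111.
Difference = 0.111 − 0.000 = 0.111.
The posterior is right-skewed, so the mean exceeds the mode.

0.111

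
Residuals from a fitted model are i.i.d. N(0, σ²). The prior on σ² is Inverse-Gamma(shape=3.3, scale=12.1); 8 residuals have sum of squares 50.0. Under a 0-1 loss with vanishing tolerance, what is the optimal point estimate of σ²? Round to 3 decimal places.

4.470

Posterior: Inverse-Gamma(shape = 3.3+8/2 = 7.3, scale = 12.1+50.0/2 = 37.1).
Mode = β/(α+1) = 37.1/8.3 = 4.470.
Mean = β/(α−1) = 37.1/6.3 = 5.889.
This is the posterior mode — the MAP estimate.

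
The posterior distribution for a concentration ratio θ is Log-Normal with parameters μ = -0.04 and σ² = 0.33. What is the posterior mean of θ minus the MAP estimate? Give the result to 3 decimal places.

Mode = exp(μ − σ²) = exp(-0.37) = 0.691.
Mean = exp(μ + σ²/2) = exp(0.125) = 1.133.
Difference = 1.133 − 0.691 = 0.442.
The mean is pulled above the mode by the posterior's right skew.

0.442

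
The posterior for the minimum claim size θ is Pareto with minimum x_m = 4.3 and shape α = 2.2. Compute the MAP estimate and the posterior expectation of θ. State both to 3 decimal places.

MAP = 4.300; posterior mean = 7.883

The Pareto density is strictly decreasing on [x_m, ∞), so the mode is x_m = 4.300.
Mean = α·x_m/(α−1) = 2.2·4.3/1.2 = 7.883.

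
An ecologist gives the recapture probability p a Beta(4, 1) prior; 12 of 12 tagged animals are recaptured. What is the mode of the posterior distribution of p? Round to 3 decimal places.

Posterior: Beta(4+12, 1+0) = Beta(16, 1).
Since β = 1 ≤ 1 and α > 1, the Beta density is monotone increasing on [0,1]; the mode is at 1.
Mean = 16/(16+1) = 0.941.
This is the posterior mode — the MAP estimate.

1.000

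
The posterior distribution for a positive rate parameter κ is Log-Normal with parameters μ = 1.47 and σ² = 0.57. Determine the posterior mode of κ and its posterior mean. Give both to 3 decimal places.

Mode = exp(μ − σ²) = exp(0.90) = 2.460.
Mean = exp(μ + σ²/2) = exp(1.755) = 5.783.
Right-skewed posterior ⇒ mode < mean.

MAP: 2.460. Posterior mean: 5.783.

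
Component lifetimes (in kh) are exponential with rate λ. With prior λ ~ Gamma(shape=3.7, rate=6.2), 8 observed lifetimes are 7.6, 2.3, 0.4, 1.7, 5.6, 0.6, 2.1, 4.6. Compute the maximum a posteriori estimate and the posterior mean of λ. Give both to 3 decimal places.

MAP = 0.344; posterior mean = 0.376

Σ times = 24.9. Posterior: Gamma(shape = 3.7+8 = 11.7, rate = 6.2+24.9 = 31.1).
Mode = (α−1)/β = 10.7/31.1 = 0.344.
Mean = α/β = 11.7/31.1 = 0.376.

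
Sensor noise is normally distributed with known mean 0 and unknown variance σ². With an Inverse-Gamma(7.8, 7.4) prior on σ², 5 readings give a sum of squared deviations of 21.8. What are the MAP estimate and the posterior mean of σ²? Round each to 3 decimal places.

Posterior: Inverse-Gamma(shape = 7.8+5/2 = 10.3, scale = 7.4+21.8/2 = 18.3).
Mode = β/(α+1) = 18.3/11.3 = 1.619.
Mean = β/(α−1) = 18.3/9.3 = 1.968.

MAP estimate = 1.619, posterior mean = 1.968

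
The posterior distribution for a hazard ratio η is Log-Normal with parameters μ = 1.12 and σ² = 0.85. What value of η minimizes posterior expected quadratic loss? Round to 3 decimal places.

Mode = exp(μ − σ²) = exp(0.27) = 1.310.
Mean = exp(μ + σ²/2) = exp(1.545) = 4.688.
Quadratic loss ⇒ the optimal estimator is the posterior mean.

4.688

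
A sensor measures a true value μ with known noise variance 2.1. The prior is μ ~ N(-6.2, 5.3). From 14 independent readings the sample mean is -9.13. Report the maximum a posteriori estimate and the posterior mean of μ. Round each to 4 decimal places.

μ_MAP = -9.0494, E[μ|data] = -9.0494

Posterior for μ is Normal. Precision-weighted mean: (1/5.3·-6.2 + 14/2.1·-9.13) / (1/5.3 + 14/2.1) = -9.0494.
A Normal posterior is symmetric, so mode = mean.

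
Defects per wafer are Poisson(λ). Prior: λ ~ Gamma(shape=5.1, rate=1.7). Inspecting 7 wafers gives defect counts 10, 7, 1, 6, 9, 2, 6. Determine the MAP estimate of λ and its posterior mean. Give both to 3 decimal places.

MAP estimate = 5.184, posterior mean = 5.299

Σ counts = 41. Posterior: Gamma(shape = 5.1+41 = 46.1, rate = 1.7+7 = 8.7).
Mode = (α−1)/β = 45.1/8.7 = 5.184.
Mean = α/β = 46.1/8.7 = 5.299.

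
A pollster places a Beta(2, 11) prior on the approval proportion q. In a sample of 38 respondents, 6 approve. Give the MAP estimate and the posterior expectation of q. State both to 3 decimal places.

MAP estimate = 0.143, posterior expectation = 0.157

Posterior: Beta(2+6, 11+32) = Beta(8, 43).
Mode = (8−1)/(8+43−2) = 7/49 = 0.143.
Mean = 8/(8+43) = 8/51 = 0.157.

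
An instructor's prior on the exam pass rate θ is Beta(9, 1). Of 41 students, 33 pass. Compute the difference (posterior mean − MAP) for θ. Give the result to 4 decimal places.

-0.0132

Posterior: Beta(9+33, 1+8) = Beta(42, 9).
Mode = (42−1)/(42+9−2) = 41/49 = 0.8367.
Mean = 42/(42+9) = 42/51 = 0.8235.
Difference = 0.8235 − 0.8367 = -0.0132.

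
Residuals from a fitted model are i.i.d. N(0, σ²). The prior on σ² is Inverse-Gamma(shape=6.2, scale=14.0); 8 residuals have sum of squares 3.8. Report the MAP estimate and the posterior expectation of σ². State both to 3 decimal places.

MAP = 1.420, posterior mean = 1.728

Posterior: Inverse-Gamma(shape = 6.2+8/2 = 10.2, scale = 14.0+3.8/2 = 15.9).
Mode = β/(α+1) = 15.9/11.2 = 1.420.
Mean = β/(α−1) = 15.9/9.2 = 1.728.
Mean > mode: the posterior has a right tail.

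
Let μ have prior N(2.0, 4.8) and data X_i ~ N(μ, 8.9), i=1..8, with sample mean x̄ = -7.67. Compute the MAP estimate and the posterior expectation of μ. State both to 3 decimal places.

MAP = -5.850; posterior mean = -5.850

Posterior for μ is Normal. Precision-weighted mean: (1/4.8·2.0 + 8/8.9·-7.67) / (1/4.8 + 8/8.9) = -5.850.
A Normal posterior is symmetric, so mode = mean.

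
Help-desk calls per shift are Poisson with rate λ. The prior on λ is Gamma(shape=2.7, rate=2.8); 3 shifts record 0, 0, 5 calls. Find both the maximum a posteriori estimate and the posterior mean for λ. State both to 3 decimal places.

Σ counts = 5. Posterior: Gamma(shape = 2.7+5 = 7.7, rate = 2.8+3 = 5.8).
Mode = (α−1)/β = 6.7/5.8 = 1.155.
Mean = α/β = 7.7/5.8 = 1.328.

maximum a posteriori estimate = 1.155, posterior mean = 1.328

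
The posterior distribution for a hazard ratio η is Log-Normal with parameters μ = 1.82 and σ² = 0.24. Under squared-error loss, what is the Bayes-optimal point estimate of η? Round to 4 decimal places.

Mode = exp(μ − σ²) = exp(1.58) = 4.8550.
Mean = exp(μ + σ²/2) = exp(1.940) = 6.9588.
Squared-error loss ⇒ the optimal estimator is the posterior mean.

6.9588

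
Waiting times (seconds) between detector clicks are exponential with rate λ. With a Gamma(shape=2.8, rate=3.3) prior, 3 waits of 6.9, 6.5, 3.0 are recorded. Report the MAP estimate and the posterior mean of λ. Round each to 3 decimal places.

λ_MAP = 0.244, E[λ|data] = 0.294

Σ times = 16.4. Posterior: Gamma(shape = 2.8+3 = 5.8, rate = 3.3+16.4 = 19.7).
Mode = (α−1)/β = 4.8/19.7 = 0.244.
Mean = α/β = 5.8/19.7 = 0.294.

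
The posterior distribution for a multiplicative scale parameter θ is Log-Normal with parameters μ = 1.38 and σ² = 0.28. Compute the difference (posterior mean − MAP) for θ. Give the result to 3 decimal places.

Mode = exp(μ − σ²) = exp(1.10) = 3.004.
Mean = exp(μ + σ²/2) = exp(1.520) = 4.572.
Difference = 4.572 − 3.004 = 1.568.

1.568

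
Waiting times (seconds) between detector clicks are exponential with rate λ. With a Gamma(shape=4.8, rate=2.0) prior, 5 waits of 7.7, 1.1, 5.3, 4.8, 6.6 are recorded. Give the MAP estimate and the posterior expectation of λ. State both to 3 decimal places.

MAP = 0.320, posterior mean = 0.356

Σ times = 25.5. Posterior: Gamma(shape = 4.8+5 = 9.8, rate = 2.0+25.5 = 27.5).
Mode = (α−1)/β = 8.8/27.5 = 0.320.
Mean = α/β = 9.8/27.5 = 0.356.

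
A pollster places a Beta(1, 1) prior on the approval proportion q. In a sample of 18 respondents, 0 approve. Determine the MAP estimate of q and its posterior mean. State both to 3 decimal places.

MAP: 0.000. Posterior mean: 0.050.

Posterior: Beta(1+0, 1+18) = Beta(1, 19).
Since α = 1 ≤ 1 and β > 1, the Beta density is monotone decreasing on [0,1]; the mode is at 0.
Mean = 1/(1+19) = 0.050.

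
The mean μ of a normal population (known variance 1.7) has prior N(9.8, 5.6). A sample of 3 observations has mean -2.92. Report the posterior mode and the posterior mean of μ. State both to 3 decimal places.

Posterior for μ is Normal. Precision-weighted mean: (1/5.6·9.8 + 3/1.7·-2.92) / (1/5.6 + 3/1.7) = -1.751.
A Normal posterior is symmetric, so mode = mean.

posterior mode = -1.751, posterior mean = -1.751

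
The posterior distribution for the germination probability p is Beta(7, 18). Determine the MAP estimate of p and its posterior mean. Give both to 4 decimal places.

p_MAP = 0.2609, E[p|data] = 0.2800

Mode = (7−1)/(7+18−2) = 6/23 = 0.2609.
Mean = 7/(7+18) = 7/25 = 0.2800.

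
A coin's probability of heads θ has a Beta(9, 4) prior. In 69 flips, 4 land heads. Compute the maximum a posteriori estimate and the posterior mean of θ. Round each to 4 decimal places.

Posterior: Beta(9+4, 4+65) = Beta(13, 69).
Mode = (13−1)/(13+69−2) = 12/80 = 0.1500.
Mean = 13/(13+69) = 13/82 = 0.1585.

maximum a posteriori estimate = 0.1500, posterior mean = 0.1585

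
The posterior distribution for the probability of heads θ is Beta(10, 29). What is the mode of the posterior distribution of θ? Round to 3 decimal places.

Mode = (10−1)/(10+29−2) = 9/37 = 0.243.
Mean = 10/(10+29) = 10/39 = 0.256.
This is the posterior mode — the MAP estimate.

0.243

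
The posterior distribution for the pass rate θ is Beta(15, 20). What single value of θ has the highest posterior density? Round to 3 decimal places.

Mode = (15−1)/(15+20−2) = 14/33 = 0.424.
Mean = 15/(15+20) = 15/35 = 0.429.
This is the posterior mode — the MAP estimate.

0.424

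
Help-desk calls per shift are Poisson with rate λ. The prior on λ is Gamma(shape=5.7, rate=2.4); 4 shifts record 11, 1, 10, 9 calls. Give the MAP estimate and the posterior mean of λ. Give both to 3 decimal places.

Σ counts = 31. Posterior: Gamma(shape = 5.7+31 = 36.7, rate = 2.4+4 = 6.4).
Mode = (α−1)/β = 35.7/6.4 = 5.578.
Mean = α/β = 36.7/6.4 = 5.734.
Mean > mode: the posterior has a right tail.

MAP = 5.578, posterior mean = 5.734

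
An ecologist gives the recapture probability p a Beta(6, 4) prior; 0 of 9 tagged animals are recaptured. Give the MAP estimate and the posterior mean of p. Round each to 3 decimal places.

MAP estimate = 0.294, posterior mean = 0.316

Posterior: Beta(6+0, 4+9) = Beta(6, 13).
Mode = (6−1)/(6+13−2) = 5/17 = 0.294.
Mean = 6/(6+13) = 6/19 = 0.316.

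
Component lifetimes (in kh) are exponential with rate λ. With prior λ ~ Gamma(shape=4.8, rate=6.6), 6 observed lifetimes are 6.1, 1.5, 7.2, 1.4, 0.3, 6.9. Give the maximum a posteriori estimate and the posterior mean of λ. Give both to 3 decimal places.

Σ times = 23.4. Posterior: Gamma(shape = 4.8+6 = 10.8, rate = 6.6+23.4 = 30.0).
Mode = (α−1)/β = 9.8/30.0 = 0.327.
Mean = α/β = 10.8/30.0 = 0.360.
The posterior is right-skewed, so the mean exceeds the mode.

MAP = 0.327; posterior mean = 0.360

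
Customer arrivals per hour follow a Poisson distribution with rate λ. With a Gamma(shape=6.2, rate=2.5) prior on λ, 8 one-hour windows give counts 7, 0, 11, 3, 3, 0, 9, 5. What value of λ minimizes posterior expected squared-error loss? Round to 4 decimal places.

Σ counts = 38. Posterior: Gamma(shape = 6.2+38 = 44.2, rate = 2.5+8 = 10.5).
Mode = (α−1)/β = 43.2/10.5 = 4.1143.
Mean = α/β = 44.2/10.5 = 4.2095.
Squared-error loss ⇒ the optimal estimator is the posterior mean.

4.2095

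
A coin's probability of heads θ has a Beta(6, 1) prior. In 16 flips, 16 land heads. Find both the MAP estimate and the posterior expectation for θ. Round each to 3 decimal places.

MAP = 1.000, posterior mean = 0.957

Posterior: Beta(6+16, 1+0) = Beta(22, 1).
Since β = 1 ≤ 1 and α > 1, the Beta density is monotone increasing on [0,1]; the mode is at 1.
Mean = 22/(22+1) = 0.957.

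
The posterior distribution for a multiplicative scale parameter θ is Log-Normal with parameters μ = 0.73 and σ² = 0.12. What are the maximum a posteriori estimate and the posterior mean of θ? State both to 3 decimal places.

Mode = exp(μ − σ²) = exp(0.61) = 1.840.
Mean = exp(μ + σ²/2) = exp(0.790) = 2.203.

maximum a posteriori estimate = 1.840, posterior mean = 2.203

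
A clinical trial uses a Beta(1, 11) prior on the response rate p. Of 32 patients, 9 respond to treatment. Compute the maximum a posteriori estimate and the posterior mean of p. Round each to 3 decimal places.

MAP = 0.214, posterior mean = 0.227

Posterior: Beta(1+9, 11+23) = Beta(10, 34).
Mode = (10−1)/(10+34−2) = 9/42 = 0.214.
Mean = 10/(10+34) = 10/44 = 0.227.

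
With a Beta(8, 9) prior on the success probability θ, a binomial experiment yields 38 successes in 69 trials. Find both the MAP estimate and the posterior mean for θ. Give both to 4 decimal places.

Posterior: Beta(8+38, 9+31) = Beta(46, 40).
Mode = (46−1)/(46+40−2) = 45/84 = 0.5357.
Mean = 46/(46+40) = 46/86 = 0.5349.

θ_MAP = 0.5357, E[θ|data] = 0.5349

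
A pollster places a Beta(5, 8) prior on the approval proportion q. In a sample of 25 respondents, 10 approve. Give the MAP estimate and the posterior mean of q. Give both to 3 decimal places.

Posterior: Beta(5+10, 8+15) = Beta(15, 23).
Mode = (15−1)/(15+23−2) = 14/36 = 0.389.
Mean = 15/(15+23) = 15/38 = 0.395.

MAP = 0.389; posterior mean = 0.395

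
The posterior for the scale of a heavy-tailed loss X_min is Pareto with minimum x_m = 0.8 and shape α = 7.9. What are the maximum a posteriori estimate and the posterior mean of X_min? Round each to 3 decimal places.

The Pareto density is strictly decreasing on [x_m, ∞), so the mode is x_m = 0.800.
Mean = α·x_m/(α−1) = 7.9·0.8/6.9 = 0.916.

MAP: 0.800. Posterior mean: 0.916.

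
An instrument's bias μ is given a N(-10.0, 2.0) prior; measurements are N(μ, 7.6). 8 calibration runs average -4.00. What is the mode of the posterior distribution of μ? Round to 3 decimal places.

-5.932

Posterior for μ is Normal. Precision-weighted mean: (1/2.0·-10.0 + 8/7.6·-4.00) / (1/2.0 + 8/7.6) = -5.932.
A Normal posterior is symmetric, so mode = mean.
This is the posterior mode — the MAP estimate.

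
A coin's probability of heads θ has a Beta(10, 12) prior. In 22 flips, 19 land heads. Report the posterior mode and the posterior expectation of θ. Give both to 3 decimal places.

Posterior: Beta(10+19, 12+3) = Beta(29, 15).
Mode = (29−1)/(29+15−2) = 28/42 = 0.667.
Mean = 29/(29+15) = 29/44 = 0.659.

MAP: 0.667. Posterior mean: 0.659.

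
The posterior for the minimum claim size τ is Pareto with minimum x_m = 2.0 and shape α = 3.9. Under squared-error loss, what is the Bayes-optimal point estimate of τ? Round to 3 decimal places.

The Pareto density is strictly decreasing on [x_m, ∞), so the mode is x_m = 2.000.
Mean = α·x_m/(α−1) = 3.9·2.0/2.9 = 2.690.
Squared-error loss ⇒ the optimal estimator is the posterior mean.

2.690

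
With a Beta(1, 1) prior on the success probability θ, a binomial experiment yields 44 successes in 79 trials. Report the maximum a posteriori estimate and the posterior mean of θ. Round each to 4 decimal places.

Posterior: Beta(1+44, 1+35) = Beta(45, 36).
Mode = (45−1)/(45+36−2) = 44/79 = 0.5570.
With a flat prior the MAP equals the MLE, 44/79.
Mean = 45/(45+36) = 45/81 = 0.5556.
The posterior is left-skewed, so the mode exceeds the mean.

MAP = 0.5570; posterior mean = 0.5556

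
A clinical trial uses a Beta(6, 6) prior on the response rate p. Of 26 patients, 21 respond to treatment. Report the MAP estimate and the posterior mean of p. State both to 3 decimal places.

Posterior: Beta(6+21, 6+5) = Beta(27, 11).
Mode = (27−1)/(27+11−2) = 26/36 = 0.722.
Mean = 27/(27+11) = 27/38 = 0.711.
Left-skewed posterior ⇒ mean < mode.

p_MAP = 0.722, E[p|data] = 0.711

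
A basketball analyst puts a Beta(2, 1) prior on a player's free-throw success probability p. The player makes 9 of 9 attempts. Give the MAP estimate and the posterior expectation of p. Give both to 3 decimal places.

Posterior: Beta(2+9, 1+0) = Beta(11, 1).
Since β = 1 ≤ 1 and α > 1, the Beta density is monotone increasing on [0,1]; the mode is at 1.
Mean = 11/(11+1) = 0.917.
Left-skewed posterior ⇒ mean < mode.

MAP = 1.000; posterior mean = 0.917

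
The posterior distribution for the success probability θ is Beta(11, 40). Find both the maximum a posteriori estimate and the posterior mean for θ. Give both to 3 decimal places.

θ_MAP = 0.204, E[θ|data] = 0.216

Mode = (11−1)/(11+40−2) = 10/49 = 0.204.
Mean = 11/(11+40) = 11/51 = 0.216.
Mean > mode: the posterior has a right tail.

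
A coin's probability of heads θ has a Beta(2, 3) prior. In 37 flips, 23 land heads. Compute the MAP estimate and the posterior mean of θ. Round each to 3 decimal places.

MAP = 0.600; posterior mean = 0.595

Posterior: Beta(2+23, 3+14) = Beta(25, 17).
Mode = (25−1)/(25+17−2) = 24/40 = 0.600.
Mean = 25/(25+17) = 25/42 = 0.595.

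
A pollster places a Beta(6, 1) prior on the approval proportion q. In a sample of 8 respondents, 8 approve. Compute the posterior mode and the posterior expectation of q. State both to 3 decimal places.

Posterior: Beta(6+8, 1+0) = Beta(14, 1).
Since β = 1 ≤ 1 and α > 1, the Beta density is monotone increasing on [0,1]; the mode is at 1.
Mean = 14/(14+1) = 0.933.

MAP = 1.000, posterior mean = 0.933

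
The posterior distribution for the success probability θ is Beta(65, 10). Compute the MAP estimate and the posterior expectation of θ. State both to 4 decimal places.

θ_MAP = 0.8767, E[θ|data] = 0.8667

Mode = (65−1)/(65+10−2) = 64/73 = 0.8767.
Mean = 65/(65+10) = 65/75 = 0.8667.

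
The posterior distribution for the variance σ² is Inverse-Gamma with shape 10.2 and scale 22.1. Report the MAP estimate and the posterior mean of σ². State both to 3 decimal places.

σ²_MAP = 1.973, E[σ²|data] = 2.402

Mode = β/(α+1) = 22.1/11.2 = 1.973.
Mean = β/(α−1) = 22.1/9.2 = 2.402.
The mean is pulled above the mode by the posterior's right skew.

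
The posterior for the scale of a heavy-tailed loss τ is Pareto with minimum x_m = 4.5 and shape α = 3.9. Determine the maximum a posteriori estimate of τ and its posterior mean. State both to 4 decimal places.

MAP: 4.5000. Posterior mean: 6.0517.

The Pareto density is strictly decreasing on [x_m, ∞), so the mode is x_m = 4.5000.
Mean = α·x_m/(α−1) = 3.9·4.5/2.9 = 6.0517.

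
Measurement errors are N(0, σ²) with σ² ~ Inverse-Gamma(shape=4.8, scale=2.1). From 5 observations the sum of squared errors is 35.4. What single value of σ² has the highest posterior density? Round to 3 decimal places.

Posterior: Inverse-Gamma(shape = 4.8+5/2 = 7.3, scale = 2.1+35.4/2 = 19.8).
Mode = β/(α+1) = 19.8/8.3 = 2.386.
Mean = β/(α−1) = 19.8/6.3 = 3.143.
This is the posterior mode — the MAP estimate.

2.386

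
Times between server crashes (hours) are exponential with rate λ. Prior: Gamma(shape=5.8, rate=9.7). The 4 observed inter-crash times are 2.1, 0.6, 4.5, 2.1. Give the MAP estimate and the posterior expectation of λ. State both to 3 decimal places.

Σ times = 9.3. Posterior: Gamma(shape = 5.8+4 = 9.8, rate = 9.7+9.3 = 19.0).
Mode = (α−1)/β = 8.8/19.0 = 0.463.
Mean = α/β = 9.8/19.0 = 0.516.

λ_MAP = 0.463, E[λ|data] = 0.516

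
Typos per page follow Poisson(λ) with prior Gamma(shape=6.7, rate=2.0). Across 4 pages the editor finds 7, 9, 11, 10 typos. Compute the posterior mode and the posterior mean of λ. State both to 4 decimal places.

Σ counts = 37. Posterior: Gamma(shape = 6.7+37 = 43.7, rate = 2.0+4 = 6.0).
Mode = (α−1)/β = 42.7/6.0 = 7.1167.
Mean = α/β = 43.7/6.0 = 7.2833.
Right-skewed posterior ⇒ mode < mean.

MAP: 7.1167. Posterior mean: 7.2833.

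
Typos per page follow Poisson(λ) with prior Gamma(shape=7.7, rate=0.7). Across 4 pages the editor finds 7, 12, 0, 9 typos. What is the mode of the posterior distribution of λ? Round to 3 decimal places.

7.383

Σ counts = 28. Posterior: Gamma(shape = 7.7+28 = 35.7, rate = 0.7+4 = 4.7).
Mode = (α−1)/β = 34.7/4.7 = 7.383.
Mean = α/β = 35.7/4.7 = 7.596.
This is the posterior mode — the MAP estimate.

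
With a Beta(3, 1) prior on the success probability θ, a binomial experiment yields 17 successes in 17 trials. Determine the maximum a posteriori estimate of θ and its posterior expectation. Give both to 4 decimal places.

Posterior: Beta(3+17, 1+0) = Beta(20, 1).
Since β = 1 ≤ 1 and α > 1, the Beta density is monotone increasing on [0,1]; the mode is at 1.
Mean = 20/(20+1) = 0.9524.

MAP = 1.0000, posterior mean = 0.9524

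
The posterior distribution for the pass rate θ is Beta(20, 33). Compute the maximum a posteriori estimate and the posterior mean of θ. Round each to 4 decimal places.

MAP: 0.3725. Posterior mean: 0.3774.

Mode = (20−1)/(20+33−2) = 19/51 = 0.3725.
Mean = 20/(20+33) = 20/53 = 0.3774.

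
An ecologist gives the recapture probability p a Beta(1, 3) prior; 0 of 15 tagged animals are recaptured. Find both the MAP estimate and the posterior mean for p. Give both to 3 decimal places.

MAP: 0.000. Posterior mean: 0.053.

Posterior: Beta(1+0, 3+15) = Beta(1, 18).
Since α = 1 ≤ 1 and β > 1, the Beta density is monotone decreasing on [0,1]; the mode is at 0.
Mean = 1/(1+18) = 0.053.
The posterior is right-skewed, so the mean exceeds the mode.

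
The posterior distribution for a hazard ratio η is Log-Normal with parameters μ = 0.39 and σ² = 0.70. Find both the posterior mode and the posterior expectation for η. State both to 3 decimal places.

Mode = exp(μ − σ²) = exp(-0.31) = 0.733.
Mean = exp(μ + σ²/2) = exp(0.740) = 2.096.
The posterior is right-skewed, so the mean exceeds the mode.

MAP = 0.733, posterior mean = 2.096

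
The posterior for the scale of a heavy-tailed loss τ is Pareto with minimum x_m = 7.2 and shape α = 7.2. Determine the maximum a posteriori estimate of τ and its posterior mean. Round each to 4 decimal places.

MAP = 7.2000; posterior mean = 8.3613

The Pareto density is strictly decreasing on [x_m, ∞), so the mode is x_m = 7.2000.
Mean = α·x_m/(α−1) = 7.2·7.2/6.2 = 8.3613.
The posterior is right-skewed, so the mean exceeds the mode.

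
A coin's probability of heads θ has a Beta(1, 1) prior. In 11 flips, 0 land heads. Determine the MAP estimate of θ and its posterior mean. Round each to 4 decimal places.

Posterior: Beta(1+0, 1+11) = Beta(1, 12).
Since α = 1 ≤ 1 and β > 1, the Beta density is monotone decreasing on [0,1]; the mode is at 0.
Mean = 1/(1+12) = 0.0769.

MAP estimate = 0.0000, posterior mean = 0.0769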